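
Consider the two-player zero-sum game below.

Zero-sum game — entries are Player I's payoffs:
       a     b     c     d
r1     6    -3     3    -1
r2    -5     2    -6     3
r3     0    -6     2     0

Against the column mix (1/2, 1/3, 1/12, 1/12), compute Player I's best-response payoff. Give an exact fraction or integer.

13/6

r1: (6)·(1/2) + (-3)·(1/3) + (3)·(1/12) + (-1)·(1/12) = 13/6.
r2: (-5)·(1/2) + (2)·(1/3) + (-6)·(1/12) + (3)·(1/12) = -25/12.
r3: (0)·(1/2) + (-6)·(1/3) + (2)·(1/12) + (0)·(1/12) = -11/6.
The best pure response is r1 with expected payoff 13/6.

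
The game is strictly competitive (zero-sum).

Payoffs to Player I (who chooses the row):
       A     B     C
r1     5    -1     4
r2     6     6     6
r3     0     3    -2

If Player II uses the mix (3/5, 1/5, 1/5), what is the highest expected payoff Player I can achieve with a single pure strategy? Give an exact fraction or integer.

6

r1: (5)·(3/5) + (-1)·(1/5) + (4)·(1/5) = 18/5.
r2: (6)·(3/5) + (6)·(1/5) + (6)·(1/5) = 6.
r3: (0)·(3/5) + (3)·(1/5) + (-2)·(1/5) = 1/5.
The best pure response is r2 with expected payoff 6.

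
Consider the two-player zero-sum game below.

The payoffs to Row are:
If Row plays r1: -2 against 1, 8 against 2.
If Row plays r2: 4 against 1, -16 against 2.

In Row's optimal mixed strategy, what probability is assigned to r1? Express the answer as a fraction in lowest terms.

Row minima are -2 and -16, so Row's maximin is -2; column maxima are 4 and 8, so Column's minimax is 4. These differ, so the equilibrium is in mixed strategies.
Let Row play r1 with probability p. Column is indifferent when −2p + 4(1−p) = 8p − 16(1−p), giving p = 2/3.

2/3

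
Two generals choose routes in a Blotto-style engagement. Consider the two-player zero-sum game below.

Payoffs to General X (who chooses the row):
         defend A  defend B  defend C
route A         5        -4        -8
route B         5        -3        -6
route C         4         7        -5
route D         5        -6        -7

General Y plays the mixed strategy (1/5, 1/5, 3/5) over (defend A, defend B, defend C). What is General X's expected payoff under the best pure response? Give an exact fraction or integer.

route A: (5)·(1/5) + (-4)·(1/5) + (-8)·(3/5) = -23/5.
route B: (5)·(1/5) + (-3)·(1/5) + (-6)·(3/5) = -16/5.
route C: (4)·(1/5) + (7)·(1/5) + (-5)·(3/5) = -4/5.
route D: (5)·(1/5) + (-6)·(1/5) + (-7)·(3/5) = -22/5.
The best pure response is route C with expected payoff -4/5.

-4/5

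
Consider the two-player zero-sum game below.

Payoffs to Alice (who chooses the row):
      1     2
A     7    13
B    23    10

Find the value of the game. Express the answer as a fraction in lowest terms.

229/19

Row minima are 7 and 10, so Alice's maximin is 10; column maxima are 23 and 13, so Bob's minimax is 13. These differ, so the equilibrium is in mixed strategies.
Let Alice play A with probability p. Bob is indifferent when 7p + 23(1−p) = 13p + 10(1−p), giving p = 13/19.
Let Bob play 1 with probability q. Alice is indifferent when 7q + 13(1−q) = 23q + 10(1−q), giving q = 3/19.
The value is 7·(3/19) + (13)·(16/19) = 229/19.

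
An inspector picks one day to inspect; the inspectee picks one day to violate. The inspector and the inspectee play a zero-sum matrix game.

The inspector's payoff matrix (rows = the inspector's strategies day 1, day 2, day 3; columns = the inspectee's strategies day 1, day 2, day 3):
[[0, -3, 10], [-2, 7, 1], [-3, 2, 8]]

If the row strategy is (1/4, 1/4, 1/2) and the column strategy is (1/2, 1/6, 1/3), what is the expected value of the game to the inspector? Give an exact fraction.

19/12

Against (1/2, 1/6, 1/3), each row's expected payoff is day 1: 17/6; day 2: 1/2; day 3: 3/2.
Taking the (1/4, 1/4, 1/2)-weighted average: (1/4)·(17/6) + (1/4)·(1/2) + (1/2)·(3/2) = 19/12.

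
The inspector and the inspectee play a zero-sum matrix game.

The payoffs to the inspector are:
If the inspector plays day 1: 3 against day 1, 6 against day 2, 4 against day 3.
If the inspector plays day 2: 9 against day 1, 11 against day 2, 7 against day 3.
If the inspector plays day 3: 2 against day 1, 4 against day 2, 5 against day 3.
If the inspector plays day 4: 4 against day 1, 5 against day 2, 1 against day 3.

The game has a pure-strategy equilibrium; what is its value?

Row minima: 3, 7, 2, 1 → the inspector's maximin is 7.
Column maxima: 9, 11, 7 → the inspectee's minimax is 7.
They coincide at (day 2, day 3), so the value is 7.

7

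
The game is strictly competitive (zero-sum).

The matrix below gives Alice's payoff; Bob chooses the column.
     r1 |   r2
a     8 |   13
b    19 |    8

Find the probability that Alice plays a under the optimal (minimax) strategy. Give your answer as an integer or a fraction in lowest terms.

11/16

Row minima are 8 and 8, so Alice's maximin is 8; column maxima are 19 and 13, so Bob's minimax is 13. These differ, so the equilibrium is in mixed strategies.
Let Alice play a with probability p. Bob is indifferent when 8p + 19(1−p) = 13p + 8(1−p), giving p = 11/16.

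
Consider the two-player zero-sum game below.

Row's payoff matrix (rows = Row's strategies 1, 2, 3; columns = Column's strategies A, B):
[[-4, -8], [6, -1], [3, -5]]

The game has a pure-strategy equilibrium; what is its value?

-1

Row minima: -8, -1, -5 → Row's maximin is -1.
Column maxima: 6, -1 → Column's minimax is -1.
They coincide at (2, B), so the value is -1.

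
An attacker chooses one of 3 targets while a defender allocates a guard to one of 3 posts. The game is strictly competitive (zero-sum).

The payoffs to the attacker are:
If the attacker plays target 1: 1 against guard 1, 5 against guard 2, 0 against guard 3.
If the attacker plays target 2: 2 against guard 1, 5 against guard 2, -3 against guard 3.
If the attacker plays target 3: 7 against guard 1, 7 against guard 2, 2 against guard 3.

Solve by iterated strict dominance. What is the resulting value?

2

Row target 2 is strictly dominated by row target 3 (7>2, 7>5, 2>-3); eliminate target 2.
Column guard 1 is strictly dominated by guard 3 for the defender (0<1, 2<7); eliminate guard 1.
Column guard 2 is strictly dominated by guard 3 for the defender (0<5, 2<7); eliminate guard 2.
Row target 1 is strictly dominated by row target 3 (2>0); eliminate target 1.
Only (target 3, guard 3) remains, with payoff 2.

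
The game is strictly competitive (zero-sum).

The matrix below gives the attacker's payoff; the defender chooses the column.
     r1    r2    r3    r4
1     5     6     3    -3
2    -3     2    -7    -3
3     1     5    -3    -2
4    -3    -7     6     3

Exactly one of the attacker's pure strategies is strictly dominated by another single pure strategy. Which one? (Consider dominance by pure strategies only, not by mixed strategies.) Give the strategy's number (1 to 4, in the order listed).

2

Compare 2 with 3: 1 > -3, 5 > 2, -3 > -7, -2 > -3.
So 3 strictly dominates 2 for the attacker; 2 is strictly dominated.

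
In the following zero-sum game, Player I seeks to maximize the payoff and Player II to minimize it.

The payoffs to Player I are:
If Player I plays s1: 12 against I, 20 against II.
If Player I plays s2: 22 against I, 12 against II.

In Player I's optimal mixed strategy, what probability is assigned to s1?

Row minima are 12 and 12, so Player I's maximin is 12; column maxima are 22 and 20, so Player II's minimax is 20. These differ, so the equilibrium is in mixed strategies.
Let Player I play s1 with probability p. Player II is indifferent when 12p + 22(1−p) = 20p + 12(1−p), giving p = 5/9.

5/9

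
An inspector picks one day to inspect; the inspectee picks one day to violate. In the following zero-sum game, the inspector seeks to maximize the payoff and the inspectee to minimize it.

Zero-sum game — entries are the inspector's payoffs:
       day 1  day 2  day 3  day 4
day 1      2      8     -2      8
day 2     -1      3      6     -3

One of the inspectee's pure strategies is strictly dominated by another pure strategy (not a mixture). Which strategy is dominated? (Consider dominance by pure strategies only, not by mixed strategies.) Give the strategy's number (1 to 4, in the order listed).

2

The inspectee prefers columns that give the inspector less. Compare day 2 with day 1: 2 < 8, -1 < 3.
So day 1 strictly dominates day 2 for the inspectee; day 2 is strictly dominated.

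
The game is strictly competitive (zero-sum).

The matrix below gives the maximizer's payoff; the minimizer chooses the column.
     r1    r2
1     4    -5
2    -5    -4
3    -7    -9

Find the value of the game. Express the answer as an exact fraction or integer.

Row 3 is strictly dominated by row 2, so the maximizer never plays it.
The remaining 2×2 game on (1, 2) × (r1, r2) has no saddle point. Let the maximizer play 1 with probability p; indifference gives 4p − 5(1−p) = −5p − 4(1−p), so p = 1/10.
Similarly the minimizer's optimal q on r1 is 1/10, and the value is 4·(1/10) + (-5)·(9/10) = -41/10.

-41/10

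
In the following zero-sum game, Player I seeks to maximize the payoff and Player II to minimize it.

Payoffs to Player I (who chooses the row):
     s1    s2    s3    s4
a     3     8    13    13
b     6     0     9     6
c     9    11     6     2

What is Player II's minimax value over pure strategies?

The worst case (largest entry) in each column is s1: 9, s2: 11, s3: 13, s4: 13.
The best (smallest) of these is 9.

9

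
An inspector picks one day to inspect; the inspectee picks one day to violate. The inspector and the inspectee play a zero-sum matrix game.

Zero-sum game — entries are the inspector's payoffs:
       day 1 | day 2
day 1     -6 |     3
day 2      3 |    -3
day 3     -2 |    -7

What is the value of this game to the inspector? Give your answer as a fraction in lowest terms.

-3/5

Row day 3 is strictly dominated by row day 2, so the inspector never plays it.
The remaining 2×2 game on (day 1, day 2) × (day 1, day 2) has no saddle point. Let the inspector play day 1 with probability p; indifference gives −6p + 3(1−p) = 3p − 3(1−p), so p = 2/5.
Similarly the inspectee's optimal q on day 1 is 2/5, and the value is -6·(2/5) + (3)·(3/5) = -3/5.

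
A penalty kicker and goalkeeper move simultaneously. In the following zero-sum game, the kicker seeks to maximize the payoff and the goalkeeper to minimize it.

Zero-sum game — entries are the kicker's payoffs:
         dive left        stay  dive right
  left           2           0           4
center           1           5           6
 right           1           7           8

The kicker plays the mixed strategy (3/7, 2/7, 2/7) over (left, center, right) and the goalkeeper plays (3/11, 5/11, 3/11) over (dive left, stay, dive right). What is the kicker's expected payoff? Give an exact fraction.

270/77

Against (3/11, 5/11, 3/11), each row's expected payoff is left: 18/11; center: 46/11; right: 62/11.
Taking the (3/7, 2/7, 2/7)-weighted average: (3/7)·(18/11) + (2/7)·(46/11) + (2/7)·(62/11) = 270/77.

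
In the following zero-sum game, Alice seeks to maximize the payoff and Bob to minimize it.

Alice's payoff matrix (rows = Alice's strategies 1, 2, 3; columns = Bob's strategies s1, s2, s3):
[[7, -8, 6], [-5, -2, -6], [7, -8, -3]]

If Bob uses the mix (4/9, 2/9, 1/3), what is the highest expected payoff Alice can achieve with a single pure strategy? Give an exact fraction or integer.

1: (7)·(4/9) + (-8)·(2/9) + (6)·(1/3) = 10/3.
2: (-5)·(4/9) + (-2)·(2/9) + (-6)·(1/3) = -14/3.
3: (7)·(4/9) + (-8)·(2/9) + (-3)·(1/3) = 1/3.
The best pure response is 1 with expected payoff 10/3.

10/3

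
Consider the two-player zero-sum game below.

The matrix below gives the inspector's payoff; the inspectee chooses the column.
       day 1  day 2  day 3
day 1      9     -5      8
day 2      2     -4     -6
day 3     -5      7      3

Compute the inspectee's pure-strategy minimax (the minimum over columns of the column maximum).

The worst case (largest entry) in each column is day 1: 9, day 2: 7, day 3: 8.
The best (smallest) of these is 7.

7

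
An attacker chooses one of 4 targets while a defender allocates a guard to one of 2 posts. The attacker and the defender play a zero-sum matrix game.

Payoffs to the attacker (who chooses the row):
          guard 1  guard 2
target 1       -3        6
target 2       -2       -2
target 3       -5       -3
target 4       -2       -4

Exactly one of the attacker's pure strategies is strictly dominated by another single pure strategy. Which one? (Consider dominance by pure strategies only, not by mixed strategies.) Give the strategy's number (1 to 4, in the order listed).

3

Compare target 3 with target 1: -3 > -5, 6 > -3.
So target 1 strictly dominates target 3 for the attacker; target 3 is strictly dominated.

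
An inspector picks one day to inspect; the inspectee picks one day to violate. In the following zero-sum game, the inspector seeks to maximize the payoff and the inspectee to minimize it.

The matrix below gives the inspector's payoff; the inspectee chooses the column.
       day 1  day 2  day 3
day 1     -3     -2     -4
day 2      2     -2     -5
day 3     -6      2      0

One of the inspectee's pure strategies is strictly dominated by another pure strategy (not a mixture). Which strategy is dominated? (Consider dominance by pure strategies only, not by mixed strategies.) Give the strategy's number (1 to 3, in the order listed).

2

The inspectee prefers columns that give the inspector less. Compare day 2 with day 3: -4 < -2, -5 < -2, 0 < 2.
So day 3 strictly dominates day 2 for the inspectee; day 2 is strictly dominated.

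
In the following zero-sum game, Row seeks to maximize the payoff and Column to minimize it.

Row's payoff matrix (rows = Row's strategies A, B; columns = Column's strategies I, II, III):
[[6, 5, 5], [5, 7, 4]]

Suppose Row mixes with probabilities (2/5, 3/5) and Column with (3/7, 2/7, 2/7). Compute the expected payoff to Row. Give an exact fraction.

187/35

Against (3/7, 2/7, 2/7), each row's expected payoff is A: 38/7; B: 37/7.
Taking the (2/5, 3/5)-weighted average: (2/5)·(38/7) + (3/5)·(37/7) = 187/35.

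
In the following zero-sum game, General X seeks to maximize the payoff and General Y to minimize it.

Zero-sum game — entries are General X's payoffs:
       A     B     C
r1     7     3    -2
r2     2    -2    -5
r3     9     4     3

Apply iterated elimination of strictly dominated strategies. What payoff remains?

3

Column B is strictly dominated by C for General Y (-2<3, -5<-2, 3<4); eliminate B.
Column A is strictly dominated by C for General Y (-2<7, -5<2, 3<9); eliminate A.
Row r1 is strictly dominated by row r3 (3>-2); eliminate r1.
Row r2 is strictly dominated by row r3 (3>-5); eliminate r2.
Only (r3, C) remains, with payoff 3.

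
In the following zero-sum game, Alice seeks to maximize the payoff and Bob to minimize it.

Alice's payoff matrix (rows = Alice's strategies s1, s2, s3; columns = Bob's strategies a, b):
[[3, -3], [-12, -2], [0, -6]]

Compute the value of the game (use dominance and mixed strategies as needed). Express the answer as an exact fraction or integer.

-21/8

Row s3 is strictly dominated by row s1, so Alice never plays it.
The remaining 2×2 game on (s1, s2) × (a, b) has no saddle point. Let Alice play s1 with probability p; indifference gives 3p − 12(1−p) = −3p − 2(1−p), so p = 5/8.
Similarly Bob's optimal q on a is 1/16, and the value is 3·(1/16) + (-3)·(15/16) = -21/8.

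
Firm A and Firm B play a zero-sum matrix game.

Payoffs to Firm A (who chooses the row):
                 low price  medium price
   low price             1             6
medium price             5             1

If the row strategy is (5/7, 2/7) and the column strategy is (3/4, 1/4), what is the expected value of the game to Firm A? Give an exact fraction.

Against (3/4, 1/4), each row's expected payoff is low price: 9/4; medium price: 4.
Taking the (5/7, 2/7)-weighted average: (5/7)·(9/4) + (2/7)·(4) = 11/4.

11/4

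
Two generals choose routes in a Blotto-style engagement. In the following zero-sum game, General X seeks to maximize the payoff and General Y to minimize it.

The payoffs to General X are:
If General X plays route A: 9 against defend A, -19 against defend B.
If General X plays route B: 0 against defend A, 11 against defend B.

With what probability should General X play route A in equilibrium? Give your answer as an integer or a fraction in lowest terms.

Row minima are -19 and 0, so General X's maximin is 0; column maxima are 9 and 11, so General Y's minimax is 9. These differ, so the equilibrium is in mixed strategies.
Let General X play route A with probability p. General Y is indifferent when 9p = −19p + 11(1−p), giving p = 11/39.

11/39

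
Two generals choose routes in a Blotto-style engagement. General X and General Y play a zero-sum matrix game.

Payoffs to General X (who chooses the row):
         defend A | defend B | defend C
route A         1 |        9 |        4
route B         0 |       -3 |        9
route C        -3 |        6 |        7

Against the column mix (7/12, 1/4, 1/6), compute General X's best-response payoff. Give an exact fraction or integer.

route A: (1)·(7/12) + (9)·(1/4) + (4)·(1/6) = 7/2.
route B: (0)·(7/12) + (-3)·(1/4) + (9)·(1/6) = 3/4.
route C: (-3)·(7/12) + (6)·(1/4) + (7)·(1/6) = 11/12.
The best pure response is route A with expected payoff 7/2.

7/2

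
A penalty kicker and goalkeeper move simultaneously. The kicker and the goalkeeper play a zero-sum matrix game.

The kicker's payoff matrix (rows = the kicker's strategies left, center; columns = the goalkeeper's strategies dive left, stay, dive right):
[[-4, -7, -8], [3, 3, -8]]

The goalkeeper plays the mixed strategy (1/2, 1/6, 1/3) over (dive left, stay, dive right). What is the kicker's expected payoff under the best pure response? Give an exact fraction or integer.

-2/3

left: (-4)·(1/2) + (-7)·(1/6) + (-8)·(1/3) = -35/6.
center: (3)·(1/2) + (3)·(1/6) + (-8)·(1/3) = -2/3.
The best pure response is center with expected payoff -2/3.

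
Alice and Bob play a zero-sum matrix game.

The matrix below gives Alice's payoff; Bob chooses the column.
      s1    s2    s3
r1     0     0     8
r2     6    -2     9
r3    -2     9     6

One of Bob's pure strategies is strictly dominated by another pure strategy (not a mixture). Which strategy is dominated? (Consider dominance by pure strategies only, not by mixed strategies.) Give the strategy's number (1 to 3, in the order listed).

3

Bob prefers columns that give Alice less. Compare s3 with s1: 0 < 8, 6 < 9, -2 < 6.
So s1 strictly dominates s3 for Bob; s3 is strictly dominated.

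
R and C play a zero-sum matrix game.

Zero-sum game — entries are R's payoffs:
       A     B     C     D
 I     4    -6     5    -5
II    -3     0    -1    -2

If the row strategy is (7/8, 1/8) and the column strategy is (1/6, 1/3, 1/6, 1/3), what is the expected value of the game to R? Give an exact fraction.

Against (1/6, 1/3, 1/6, 1/3), each row's expected payoff is I: -13/6; II: -4/3.
Taking the (7/8, 1/8)-weighted average: (7/8)·(-13/6) + (1/8)·(-4/3) = -33/16.

-33/16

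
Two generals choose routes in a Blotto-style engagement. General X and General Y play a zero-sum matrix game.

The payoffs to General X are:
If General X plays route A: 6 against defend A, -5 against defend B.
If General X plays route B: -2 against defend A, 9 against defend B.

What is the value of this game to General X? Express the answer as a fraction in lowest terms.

2

Row minima are -5 and -2, so General X's maximin is -2; column maxima are 6 and 9, so General Y's minimax is 6. These differ, so the equilibrium is in mixed strategies.
Let General X play route A with probability p. General Y is indifferent when 6p − 2(1−p) = −5p + 9(1−p), giving p = 1/2.
Let General Y play defend A with probability q. General X is indifferent when 6q − 5(1−q) = −2q + 9(1−q), giving q = 7/11.
The value is 6·(7/11) + (-5)·(4/11) = 2.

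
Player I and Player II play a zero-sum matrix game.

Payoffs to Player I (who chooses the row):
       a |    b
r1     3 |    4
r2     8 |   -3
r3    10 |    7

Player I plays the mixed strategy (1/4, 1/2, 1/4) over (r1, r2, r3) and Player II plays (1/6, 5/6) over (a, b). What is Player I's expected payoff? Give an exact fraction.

9/4

Against (1/6, 5/6), each row's expected payoff is r1: 23/6; r2: -7/6; r3: 15/2.
Taking the (1/4, 1/2, 1/4)-weighted average: (1/4)·(23/6) + (1/2)·(-7/6) + (1/4)·(15/2) = 9/4.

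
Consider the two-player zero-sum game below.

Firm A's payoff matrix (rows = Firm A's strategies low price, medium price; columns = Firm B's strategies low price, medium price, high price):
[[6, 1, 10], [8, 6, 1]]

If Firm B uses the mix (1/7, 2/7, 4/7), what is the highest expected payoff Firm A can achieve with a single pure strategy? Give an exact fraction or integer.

48/7

low price: (6)·(1/7) + (1)·(2/7) + (10)·(4/7) = 48/7.
medium price: (8)·(1/7) + (6)·(2/7) + (1)·(4/7) = 24/7.
The best pure response is low price with expected payoff 48/7.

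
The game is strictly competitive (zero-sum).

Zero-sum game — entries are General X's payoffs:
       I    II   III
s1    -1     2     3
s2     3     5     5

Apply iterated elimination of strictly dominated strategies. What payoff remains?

Column III is strictly dominated by I for General Y (-1<3, 3<5); eliminate III.
Row s1 is strictly dominated by row s2 (3>-1, 5>2); eliminate s1.
Column II is strictly dominated by I for General Y (3<5); eliminate II.
Only (s2, I) remains, with payoff 3.

3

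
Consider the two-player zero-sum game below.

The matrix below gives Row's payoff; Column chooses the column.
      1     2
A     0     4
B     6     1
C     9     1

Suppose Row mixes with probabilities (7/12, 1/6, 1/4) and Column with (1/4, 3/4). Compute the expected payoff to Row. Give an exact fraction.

Against (1/4, 3/4), each row's expected payoff is A: 3; B: 9/4; C: 3.
Taking the (7/12, 1/6, 1/4)-weighted average: (7/12)·(3) + (1/6)·(9/4) + (1/4)·(3) = 23/8.

23/8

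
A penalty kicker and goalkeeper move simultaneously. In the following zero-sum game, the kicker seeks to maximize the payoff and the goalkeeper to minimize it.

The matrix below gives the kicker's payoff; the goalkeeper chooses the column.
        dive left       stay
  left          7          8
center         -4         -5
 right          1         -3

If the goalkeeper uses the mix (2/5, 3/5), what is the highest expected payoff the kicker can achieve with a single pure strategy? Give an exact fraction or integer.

38/5

left: (7)·(2/5) + (8)·(3/5) = 38/5.
center: (-4)·(2/5) + (-5)·(3/5) = -23/5.
right: (1)·(2/5) + (-3)·(3/5) = -7/5.
The best pure response is left with expected payoff 38/5.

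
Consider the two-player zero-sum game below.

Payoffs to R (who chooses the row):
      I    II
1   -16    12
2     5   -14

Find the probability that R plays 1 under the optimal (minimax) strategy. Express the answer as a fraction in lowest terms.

19/47

Row minima are -16 and -14, so R's maximin is -14; column maxima are 5 and 12, so C's minimax is 5. These differ, so the equilibrium is in mixed strategies.
Let R play 1 with probability p. C is indifferent when −16p + 5(1−p) = 12p − 14(1−p), giving p = 19/47.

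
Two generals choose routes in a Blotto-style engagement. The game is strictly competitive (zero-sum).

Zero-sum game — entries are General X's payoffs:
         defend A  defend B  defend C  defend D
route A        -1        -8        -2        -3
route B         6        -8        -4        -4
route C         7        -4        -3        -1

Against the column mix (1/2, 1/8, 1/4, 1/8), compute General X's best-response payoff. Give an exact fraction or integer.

route A: (-1)·(1/2) + (-8)·(1/8) + (-2)·(1/4) + (-3)·(1/8) = -19/8.
route B: (6)·(1/2) + (-8)·(1/8) + (-4)·(1/4) + (-4)·(1/8) = 1/2.
route C: (7)·(1/2) + (-4)·(1/8) + (-3)·(1/4) + (-1)·(1/8) = 17/8.
The best pure response is route C with expected payoff 17/8.

17/8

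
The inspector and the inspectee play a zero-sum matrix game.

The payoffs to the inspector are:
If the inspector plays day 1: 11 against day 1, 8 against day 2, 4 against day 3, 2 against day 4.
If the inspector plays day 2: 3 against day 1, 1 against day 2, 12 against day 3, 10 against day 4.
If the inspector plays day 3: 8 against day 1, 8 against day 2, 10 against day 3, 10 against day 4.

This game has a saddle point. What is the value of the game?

8

Row minima: 2, 1, 8 → the inspector's maximin is 8.
Column maxima: 11, 8, 12, 10 → the inspectee's minimax is 8.
They coincide at (day 3, day 2), so the value is 8.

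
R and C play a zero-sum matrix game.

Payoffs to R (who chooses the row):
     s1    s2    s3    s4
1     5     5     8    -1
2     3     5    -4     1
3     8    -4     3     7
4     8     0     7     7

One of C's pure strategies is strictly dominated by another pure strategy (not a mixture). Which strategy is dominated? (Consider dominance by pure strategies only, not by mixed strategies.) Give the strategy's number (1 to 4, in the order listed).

C prefers columns that give R less. Compare s1 with s4: -1 < 5, 1 < 3, 7 < 8, 7 < 8.
So s4 strictly dominates s1 for C; s1 is strictly dominated.

1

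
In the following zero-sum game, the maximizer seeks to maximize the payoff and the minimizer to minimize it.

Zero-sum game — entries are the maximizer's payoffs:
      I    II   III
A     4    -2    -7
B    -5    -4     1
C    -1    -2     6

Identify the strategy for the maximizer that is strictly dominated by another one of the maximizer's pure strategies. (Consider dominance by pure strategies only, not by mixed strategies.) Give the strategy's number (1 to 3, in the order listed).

Compare B with C: -1 > -5, -2 > -4, 6 > 1.
So C strictly dominates B for the maximizer; B is strictly dominated.

2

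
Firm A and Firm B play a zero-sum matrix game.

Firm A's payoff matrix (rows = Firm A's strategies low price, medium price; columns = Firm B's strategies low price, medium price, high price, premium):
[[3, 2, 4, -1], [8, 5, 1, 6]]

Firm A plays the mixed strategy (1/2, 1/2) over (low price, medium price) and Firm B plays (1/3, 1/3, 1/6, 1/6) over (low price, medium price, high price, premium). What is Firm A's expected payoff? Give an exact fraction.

Against (1/3, 1/3, 1/6, 1/6), each row's expected payoff is low price: 13/6; medium price: 11/2.
Taking the (1/2, 1/2)-weighted average: (1/2)·(13/6) + (1/2)·(11/2) = 23/6.

23/6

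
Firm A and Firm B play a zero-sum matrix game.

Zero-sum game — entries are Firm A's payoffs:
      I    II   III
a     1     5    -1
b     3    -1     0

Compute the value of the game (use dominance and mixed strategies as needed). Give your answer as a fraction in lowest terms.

Column I is strictly dominated by III for Firm B (it gives Firm A more in every row).
The remaining 2×2 game on (a, b) × (II, III) has no saddle point. Let Firm A play a with probability p; indifference gives 5p − (1−p) = −p, so p = 1/7.
Similarly Firm B's optimal q on II is 1/7, and the value is 5·(1/7) + (-1)·(6/7) = -1/7.

-1/7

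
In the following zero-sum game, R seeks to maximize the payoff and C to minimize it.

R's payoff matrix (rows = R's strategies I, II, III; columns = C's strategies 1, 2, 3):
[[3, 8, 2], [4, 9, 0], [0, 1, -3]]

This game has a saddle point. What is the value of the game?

Row minima: 2, 0, -3 → R's maximin is 2.
Column maxima: 4, 9, 2 → C's minimax is 2.
They coincide at (I, 3), so the value is 2.

2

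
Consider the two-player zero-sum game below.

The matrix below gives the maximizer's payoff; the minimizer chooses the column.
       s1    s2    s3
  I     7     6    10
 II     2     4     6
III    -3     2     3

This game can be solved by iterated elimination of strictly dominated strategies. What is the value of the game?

6

Column s3 is strictly dominated by s1 for the minimizer (7<10, 2<6, -3<3); eliminate s3.
Row II is strictly dominated by row I (7>2, 6>4); eliminate II.
Row III is strictly dominated by row I (7>-3, 6>2); eliminate III.
Column s1 is strictly dominated by s2 for the minimizer (6<7); eliminate s1.
Only (I, s2) remains, with payoff 6.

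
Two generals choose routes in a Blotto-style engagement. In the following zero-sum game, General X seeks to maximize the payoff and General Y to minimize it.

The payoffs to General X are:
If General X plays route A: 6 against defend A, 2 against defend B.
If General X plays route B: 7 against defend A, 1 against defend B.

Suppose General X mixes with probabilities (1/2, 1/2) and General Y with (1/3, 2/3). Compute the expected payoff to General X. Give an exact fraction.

Against (1/3, 2/3), each row's expected payoff is route A: 10/3; route B: 3.
Taking the (1/2, 1/2)-weighted average: (1/2)·(10/3) + (1/2)·(3) = 19/6.

19/6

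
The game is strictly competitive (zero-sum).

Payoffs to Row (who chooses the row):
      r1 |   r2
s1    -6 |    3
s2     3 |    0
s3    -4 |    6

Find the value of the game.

Row s1 is strictly dominated by row s3, so Row never plays it.
The remaining 2×2 game on (s2, s3) × (r1, r2) has no saddle point. Let Row play s2 with probability p; indifference gives 3p − 4(1−p) = 6(1−p), so p = 10/13.
Similarly Column's optimal q on r1 is 6/13, and the value is 3·(6/13) + (0)·(7/13) = 18/13.

18/13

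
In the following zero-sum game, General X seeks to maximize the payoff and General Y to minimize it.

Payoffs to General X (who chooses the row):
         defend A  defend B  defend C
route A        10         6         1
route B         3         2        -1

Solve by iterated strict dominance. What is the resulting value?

Row route B is strictly dominated by row route A (10>3, 6>2, 1>-1); eliminate route B.
Column defend B is strictly dominated by defend C for General Y (1<6); eliminate defend B.
Column defend A is strictly dominated by defend C for General Y (1<10); eliminate defend A.
Only (route A, defend C) remains, with payoff 1.

1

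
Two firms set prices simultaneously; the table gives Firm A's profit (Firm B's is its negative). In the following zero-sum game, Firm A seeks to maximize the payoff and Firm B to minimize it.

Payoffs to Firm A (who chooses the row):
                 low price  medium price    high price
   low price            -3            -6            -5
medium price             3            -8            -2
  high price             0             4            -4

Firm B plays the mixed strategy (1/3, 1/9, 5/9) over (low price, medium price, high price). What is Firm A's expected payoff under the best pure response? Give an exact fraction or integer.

-1

low price: (-3)·(1/3) + (-6)·(1/9) + (-5)·(5/9) = -40/9.
medium price: (3)·(1/3) + (-8)·(1/9) + (-2)·(5/9) = -1.
high price: (0)·(1/3) + (4)·(1/9) + (-4)·(5/9) = -16/9.
The best pure response is medium price with expected payoff -1.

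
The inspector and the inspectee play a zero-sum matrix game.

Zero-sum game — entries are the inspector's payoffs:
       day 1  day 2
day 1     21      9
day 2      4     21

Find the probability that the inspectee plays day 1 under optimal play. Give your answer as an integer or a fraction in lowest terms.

12/29

Row minima are 9 and 4, so the inspector's maximin is 9; column maxima are 21 and 21, so the inspectee's minimax is 21. These differ, so the equilibrium is in mixed strategies.
Let the inspectee play day 1 with probability q. The inspector is indifferent when 21q + 9(1−q) = 4q + 21(1−q), giving q = 12/29.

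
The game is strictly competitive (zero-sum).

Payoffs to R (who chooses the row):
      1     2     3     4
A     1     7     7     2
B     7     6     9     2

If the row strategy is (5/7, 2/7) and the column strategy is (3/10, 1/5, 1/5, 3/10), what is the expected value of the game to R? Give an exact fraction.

Against (3/10, 1/5, 1/5, 3/10), each row's expected payoff is A: 37/10; B: 57/10.
Taking the (5/7, 2/7)-weighted average: (5/7)·(37/10) + (2/7)·(57/10) = 299/70.

299/70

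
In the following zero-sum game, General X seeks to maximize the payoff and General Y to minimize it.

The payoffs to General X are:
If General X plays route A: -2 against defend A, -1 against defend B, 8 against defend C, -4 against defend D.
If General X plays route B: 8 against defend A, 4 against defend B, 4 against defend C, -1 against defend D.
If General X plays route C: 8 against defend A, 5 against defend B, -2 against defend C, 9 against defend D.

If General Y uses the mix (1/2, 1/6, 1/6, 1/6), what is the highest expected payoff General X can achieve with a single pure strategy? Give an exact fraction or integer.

route A: (-2)·(1/2) + (-1)·(1/6) + (8)·(1/6) + (-4)·(1/6) = -1/2.
route B: (8)·(1/2) + (4)·(1/6) + (4)·(1/6) + (-1)·(1/6) = 31/6.
route C: (8)·(1/2) + (5)·(1/6) + (-2)·(1/6) + (9)·(1/6) = 6.
The best pure response is route C with expected payoff 6.

6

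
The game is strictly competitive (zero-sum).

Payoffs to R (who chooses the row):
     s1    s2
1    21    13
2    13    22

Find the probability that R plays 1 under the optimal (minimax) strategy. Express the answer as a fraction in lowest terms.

9/17

Row minima are 13 and 13, so R's maximin is 13; column maxima are 21 and 22, so C's minimax is 21. These differ, so the equilibrium is in mixed strategies.
Let R play 1 with probability p. C is indifferent when 21p + 13(1−p) = 13p + 22(1−p), giving p = 9/17.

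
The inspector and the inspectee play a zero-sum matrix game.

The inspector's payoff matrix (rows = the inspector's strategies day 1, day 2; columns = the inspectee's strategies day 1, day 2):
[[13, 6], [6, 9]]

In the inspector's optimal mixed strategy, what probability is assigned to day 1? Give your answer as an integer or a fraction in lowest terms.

Row minima are 6 and 6, so the inspector's maximin is 6; column maxima are 13 and 9, so the inspectee's minimax is 9. These differ, so the equilibrium is in mixed strategies.
Let the inspector play day 1 with probability p. The inspectee is indifferent when 13p + 6(1−p) = 6p + 9(1−p), giving p = 3/10.

3/10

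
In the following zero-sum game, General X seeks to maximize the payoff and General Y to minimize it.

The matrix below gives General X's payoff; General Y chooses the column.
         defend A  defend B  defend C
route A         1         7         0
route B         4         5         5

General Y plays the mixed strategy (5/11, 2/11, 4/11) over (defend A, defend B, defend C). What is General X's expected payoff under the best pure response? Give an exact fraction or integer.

route A: (1)·(5/11) + (7)·(2/11) + (0)·(4/11) = 19/11.
route B: (4)·(5/11) + (5)·(2/11) + (5)·(4/11) = 50/11.
The best pure response is route B with expected payoff 50/11.

50/11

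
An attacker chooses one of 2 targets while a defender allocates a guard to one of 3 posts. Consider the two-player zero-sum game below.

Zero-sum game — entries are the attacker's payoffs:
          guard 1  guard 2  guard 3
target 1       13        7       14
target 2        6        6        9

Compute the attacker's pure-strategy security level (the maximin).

The worst-case payoff for each row is target 1: 7, target 2: 6.
The best of these is 7.

7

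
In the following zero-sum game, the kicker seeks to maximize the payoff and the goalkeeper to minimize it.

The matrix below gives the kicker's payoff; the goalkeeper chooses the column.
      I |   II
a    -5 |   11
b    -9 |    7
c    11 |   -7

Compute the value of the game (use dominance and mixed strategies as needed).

Row b is strictly dominated by row a, so the kicker never plays it.
The remaining 2×2 game on (a, c) × (I, II) has no saddle point. Let the kicker play a with probability p; indifference gives −5p + 11(1−p) = 11p − 7(1−p), so p = 9/17.
Similarly the goalkeeper's optimal q on I is 9/17, and the value is -5·(9/17) + (11)·(8/17) = 43/17.

43/17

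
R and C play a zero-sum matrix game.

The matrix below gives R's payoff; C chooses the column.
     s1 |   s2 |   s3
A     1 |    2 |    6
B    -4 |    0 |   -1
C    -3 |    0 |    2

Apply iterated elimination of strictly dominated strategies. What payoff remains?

1

Column s2 is strictly dominated by s1 for C (1<2, -4<0, -3<0); eliminate s2.
Column s3 is strictly dominated by s1 for C (1<6, -4<-1, -3<2); eliminate s3.
Row B is strictly dominated by row A (1>-4); eliminate B.
Row C is strictly dominated by row A (1>-3); eliminate C.
Only (A, s1) remains, with payoff 1.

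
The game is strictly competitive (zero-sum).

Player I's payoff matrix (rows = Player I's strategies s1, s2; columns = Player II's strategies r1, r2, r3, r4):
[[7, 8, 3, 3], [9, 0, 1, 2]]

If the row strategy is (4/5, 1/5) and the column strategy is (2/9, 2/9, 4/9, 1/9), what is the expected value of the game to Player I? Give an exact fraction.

Against (2/9, 2/9, 4/9, 1/9), each row's expected payoff is s1: 5; s2: 8/3.
Taking the (4/5, 1/5)-weighted average: (4/5)·(5) + (1/5)·(8/3) = 68/15.

68/15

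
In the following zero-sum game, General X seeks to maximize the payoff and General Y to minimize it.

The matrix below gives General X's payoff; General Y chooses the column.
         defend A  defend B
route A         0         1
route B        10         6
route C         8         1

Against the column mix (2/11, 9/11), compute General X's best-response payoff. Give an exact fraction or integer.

74/11

route A: (0)·(2/11) + (1)·(9/11) = 9/11.
route B: (10)·(2/11) + (6)·(9/11) = 74/11.
route C: (8)·(2/11) + (1)·(9/11) = 25/11.
The best pure response is route B with expected payoff 74/11.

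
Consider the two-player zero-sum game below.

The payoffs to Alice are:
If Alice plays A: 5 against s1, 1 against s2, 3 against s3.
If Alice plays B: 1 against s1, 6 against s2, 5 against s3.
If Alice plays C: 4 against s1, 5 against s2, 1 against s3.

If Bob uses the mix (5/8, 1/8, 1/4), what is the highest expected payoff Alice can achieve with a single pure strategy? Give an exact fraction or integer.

A: (5)·(5/8) + (1)·(1/8) + (3)·(1/4) = 4.
B: (1)·(5/8) + (6)·(1/8) + (5)·(1/4) = 21/8.
C: (4)·(5/8) + (5)·(1/8) + (1)·(1/4) = 27/8.
The best pure response is A with expected payoff 4.

4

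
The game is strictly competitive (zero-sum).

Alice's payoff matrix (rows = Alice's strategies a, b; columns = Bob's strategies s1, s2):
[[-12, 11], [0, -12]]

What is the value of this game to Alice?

Row minima are -12 and -12, so Alice's maximin is -12; column maxima are 0 and 11, so Bob's minimax is 0. These differ, so the equilibrium is in mixed strategies.
Let Alice play a with probability p. Bob is indifferent when −12p = 11p − 12(1−p), giving p = 12/35.
Let Bob play s1 with probability q. Alice is indifferent when −12q + 11(1−q) = −12(1−q), giving q = 23/35.
The value is -12·(23/35) + (11)·(12/35) = -144/35.

-144/35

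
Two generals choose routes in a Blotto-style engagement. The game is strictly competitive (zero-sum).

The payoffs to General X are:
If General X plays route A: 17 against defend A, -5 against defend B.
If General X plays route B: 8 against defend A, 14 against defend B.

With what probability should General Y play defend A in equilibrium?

Row minima are -5 and 8, so General X's maximin is 8; column maxima are 17 and 14, so General Y's minimax is 14. These differ, so the equilibrium is in mixed strategies.
Let General Y play defend A with probability q. General X is indifferent when 17q − 5(1−q) = 8q + 14(1−q), giving q = 19/28.

19/28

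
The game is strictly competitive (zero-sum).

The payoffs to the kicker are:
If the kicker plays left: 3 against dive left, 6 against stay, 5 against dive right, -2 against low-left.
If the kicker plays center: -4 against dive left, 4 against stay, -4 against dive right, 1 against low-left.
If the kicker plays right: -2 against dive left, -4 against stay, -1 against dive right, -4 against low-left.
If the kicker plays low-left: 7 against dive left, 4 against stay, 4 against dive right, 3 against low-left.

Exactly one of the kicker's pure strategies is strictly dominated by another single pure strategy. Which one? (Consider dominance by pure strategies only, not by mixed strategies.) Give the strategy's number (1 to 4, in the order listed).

Compare right with left: 3 > -2, 6 > -4, 5 > -1, -2 > -4.
So left strictly dominates right for the kicker; right is strictly dominated.

3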